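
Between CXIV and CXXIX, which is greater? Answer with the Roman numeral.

CXIV = 114
CXXIX = 129
129 is larger

CXXIX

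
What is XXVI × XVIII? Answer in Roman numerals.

XXVI = 26
XVIII = 18
26 × 18 = 468

CDLXVIII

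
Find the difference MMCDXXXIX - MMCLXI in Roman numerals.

MMCDXXXIX = 2439
MMCLXI = 2161
2439 - 2161 = 278

CCLXXVIII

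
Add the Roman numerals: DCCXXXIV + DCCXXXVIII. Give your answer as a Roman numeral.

DCCXXXIV = 734
DCCXXXVIII = 738
734 + 738 = 1472

MCDLXXII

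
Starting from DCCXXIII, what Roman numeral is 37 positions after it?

DCCXXIII = 723
723 + 37 = 760

DCCLX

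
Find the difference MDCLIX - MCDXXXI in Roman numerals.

MDCLIX = 1659
MCDXXXI = 1431
1659 - 1431 = 228

CCXXVIII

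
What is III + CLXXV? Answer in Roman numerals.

III = 3
CLXXV = 175
3 + 175 = 178

CLXXVIII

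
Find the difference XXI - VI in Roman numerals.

XXI = 21
VI = 6
21 - 6 = 15

XV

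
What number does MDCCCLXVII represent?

MDCCCLXVII: M=1000, D=500, C=100, C=100, C=100, L=50, X=10, V=5, I=1, I=1
1000 + 500 + 100 + 100 + 100 + 50 + 10 + 5 + 1 + 1 = 1867

1867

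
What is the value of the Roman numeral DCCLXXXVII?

DCCLXXXVII: D=500, C=100, C=100, L=50, X=10, X=10, X=10, V=5, I=1, I=1
500 + 100 + 100 + 50 + 10 + 10 + 10 + 5 + 1 + 1 = 787

787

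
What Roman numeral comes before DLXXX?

DLXXX = 580; previous is 579

DLXXIX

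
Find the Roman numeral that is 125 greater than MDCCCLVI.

MDCCCLVI = 1856
1856 + 125 = 1981

MCMLXXXI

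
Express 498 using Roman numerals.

Convert 498 to Roman numerals:
  498 contains 1×400 (CD)
  98 contains 1×90 (XC)
  8 contains 1×5 (V)
  3 contains 3×1 (III)

CDXCVIII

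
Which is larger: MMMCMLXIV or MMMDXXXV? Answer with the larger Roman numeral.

MMMCMLXIV = 3964
MMMDXXXV = 3535
3964 is larger

MMMCMLXIV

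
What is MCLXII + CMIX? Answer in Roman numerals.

MCLXII = 1162
CMIX = 909
1162 + 909 = 2071

MMLXXI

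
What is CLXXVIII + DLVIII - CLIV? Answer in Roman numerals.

CLXXVIII = 178, DLVIII = 558, CLIV = 154
178 + 558 = 736
736 - 154 = 582

DLXXXII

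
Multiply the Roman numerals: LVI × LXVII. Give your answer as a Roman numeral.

LVI = 56
LXVII = 67
56 × 67 = 3752

MMMDCCLII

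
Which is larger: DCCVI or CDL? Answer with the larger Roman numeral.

DCCVI = 706
CDL = 450
706 is larger

DCCVI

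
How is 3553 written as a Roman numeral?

Convert 3553 to Roman numerals:
  3553 contains 3×1000 (MMM)
  553 contains 1×500 (D)
  53 contains 1×50 (L)
  3 contains 3×1 (III)

MMMDLIII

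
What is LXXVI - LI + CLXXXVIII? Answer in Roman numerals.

LXXVI = 76, LI = 51, CLXXXVIII = 188
76 - 51 = 25
25 + 188 = 213

CCXIII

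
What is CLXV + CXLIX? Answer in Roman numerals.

CLXV = 165
CXLIX = 149
165 + 149 = 314

CCCXIV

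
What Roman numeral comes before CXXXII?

CXXXII = 132, so the previous integer is 132 - 1 = 131

CXXXI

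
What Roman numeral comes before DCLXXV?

DCLXXV = 675, so the previous integer is 675 - 1 = 674

DCLXXIV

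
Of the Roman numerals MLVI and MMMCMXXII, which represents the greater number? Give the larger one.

MLVI = 1056
MMMCMXXII = 3922
3922 is larger

MMMCMXXII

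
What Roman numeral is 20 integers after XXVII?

XXVII = 27
27 + 20 = 47

XLVII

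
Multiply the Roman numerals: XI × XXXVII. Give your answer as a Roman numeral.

XI = 11
XXXVII = 37
11 × 37 = 407

CDVII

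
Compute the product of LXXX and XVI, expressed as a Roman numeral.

LXXX = 80
XVI = 16
80 × 16 = 1280

MCCLXXX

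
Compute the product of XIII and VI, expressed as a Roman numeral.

XIII = 13
VI = 6
13 × 6 = 78

LXXVIII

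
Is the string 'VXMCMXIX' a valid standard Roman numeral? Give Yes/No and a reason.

'VXMCMXIX': Invalid subtractive combination: VX

No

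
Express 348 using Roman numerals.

Convert 348 to Roman numerals:
  348 contains 3×100 (CCC)
  48 contains 1×40 (XL)
  8 contains 1×5 (V)
  3 contains 3×1 (III)

CCCXLVIII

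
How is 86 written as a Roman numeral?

Convert 86 to Roman numerals:
  86 contains 1×50 (L)
  36 contains 3×10 (XXX)
  6 contains 1×5 (V)
  1 contains 1×1 (I)

LXXXVI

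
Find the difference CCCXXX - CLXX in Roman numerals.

CCCXXX = 330
CLXX = 170
330 - 170 = 160

CLX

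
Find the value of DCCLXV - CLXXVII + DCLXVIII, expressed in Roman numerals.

DCCLXV = 765, CLXXVII = 177, DCLXVIII = 668
765 - 177 = 588
588 + 668 = 1256

MCCLVI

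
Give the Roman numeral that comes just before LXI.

LXI = 61; previous is 60

LX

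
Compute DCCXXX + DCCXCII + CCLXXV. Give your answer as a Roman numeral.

DCCXXX = 730, DCCXCII = 792, CCLXXV = 275
730 + 792 = 1522
1522 + 275 = 1797

MDCCXCVII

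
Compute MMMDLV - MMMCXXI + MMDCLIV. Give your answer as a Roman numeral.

MMMDLV = 3555, MMMCXXI = 3121, MMDCLIV = 2654
3555 - 3121 = 434
434 + 2654 = 3088

MMMLXXXVIII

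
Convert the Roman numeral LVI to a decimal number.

LVI: L=50, V=5, I=1
50 + 5 + 1 = 56

56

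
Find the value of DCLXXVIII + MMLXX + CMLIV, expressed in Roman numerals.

DCLXXVIII = 678, MMLXX = 2070, CMLIV = 954
678 + 2070 = 2748
2748 + 954 = 3702

MMMDCCII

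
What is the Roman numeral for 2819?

Convert 2819 to Roman numerals:
  2819 contains 2×1000 (MM)
  819 contains 1×500 (D)
  319 contains 3×100 (CCC)
  19 contains 1×10 (X)
  9 contains 1×9 (IX)

MMDCCCXIX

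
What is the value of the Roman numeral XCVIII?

XCVIII: XC=90, V=5, I=1, I=1, I=1
90 + 5 + 1 + 1 + 1 = 98

98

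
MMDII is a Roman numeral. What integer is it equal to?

MMDII: M=1000, M=1000, D=500, I=1, I=1
1000 + 1000 + 500 + 1 + 1 = 2502

2502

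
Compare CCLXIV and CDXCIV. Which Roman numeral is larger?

CCLXIV = 264
CDXCIV = 494
494 is larger

CDXCIV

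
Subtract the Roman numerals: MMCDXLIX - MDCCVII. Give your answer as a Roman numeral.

MMCDXLIX = 2449
MDCCVII = 1707
2449 - 1707 = 742

DCCXLII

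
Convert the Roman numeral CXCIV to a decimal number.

CXCIV: C=100, XC=90, IV=4
100 + 90 + 4 = 194

194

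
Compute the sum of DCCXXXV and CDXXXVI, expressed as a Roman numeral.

DCCXXXV = 735
CDXXXVI = 436
735 + 436 = 1171

MCLXXI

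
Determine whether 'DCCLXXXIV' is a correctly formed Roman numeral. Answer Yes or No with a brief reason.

'DCCLXXXIV': Check the rules: uses only the symbols I, V, X, L, C, D, M; no symbol is repeated more than three times in a row; V, L and D each appear at most once; the only place a smaller symbol precedes a larger one is the allowed subtractive pair IV, the symbol right after such a pair (if any) is smaller than the pair's first symbol, and otherwise the values never increase from left to right. Value: D (500) + C (100) + C (100) + L (50) + X (10) + X (10) + X (10) + IV (4) = 784. So it is a valid standard Roman numeral.

Yes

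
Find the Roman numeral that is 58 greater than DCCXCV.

DCCXCV = 795
795 + 58 = 853

DCCCLIII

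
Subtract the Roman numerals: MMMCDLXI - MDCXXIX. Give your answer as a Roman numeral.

MMMCDLXI = 3461
MDCXXIX = 1629
3461 - 1629 = 1832

MDCCCXXXII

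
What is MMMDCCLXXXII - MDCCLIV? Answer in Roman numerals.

MMMDCCLXXXII = 3782
MDCCLIV = 1754
3782 - 1754 = 2028

MMXXVIII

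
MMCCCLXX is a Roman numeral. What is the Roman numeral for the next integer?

MMCCCLXX = 2370; next is 2371

MMCCCLXXI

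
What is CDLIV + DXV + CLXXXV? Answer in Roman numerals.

CDLIV = 454, DXV = 515, CLXXXV = 185
454 + 515 = 969
969 + 185 = 1154

MCLIV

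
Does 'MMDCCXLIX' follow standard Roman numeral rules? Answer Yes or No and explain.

'MMDCCXLIX': Check the rules: uses only the symbols I, V, X, L, C, D, M; no symbol is repeated more than three times in a row; V, L and D each appear at most once; the only places a smaller symbol precedes a larger one are the allowed subtractive pairs XL, IX, the symbol right after such a pair (if any) is smaller than the pair's first symbol, and otherwise the values never increase from left to right. Value: M (1000) + M (1000) + D (500) + C (100) + C (100) + XL (40) + IX (9) = 2749. So it is a valid standard Roman numeral.

Yes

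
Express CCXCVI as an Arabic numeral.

CCXCVI: C=100, C=100, XC=90, V=5, I=1
100 + 100 + 90 + 5 + 1 = 296

296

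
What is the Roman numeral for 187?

Convert 187 to Roman numerals:
  187 contains 1×100 (C)
  87 contains 1×50 (L)
  37 contains 3×10 (XXX)
  7 contains 1×5 (V)
  2 contains 2×1 (II)

CLXXXVII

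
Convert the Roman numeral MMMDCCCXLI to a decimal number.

MMMDCCCXLI: M=1000, M=1000, M=1000, D=500, C=100, C=100, C=100, XL=40, I=1
1000 + 1000 + 1000 + 500 + 100 + 100 + 100 + 40 + 1 = 3841

3841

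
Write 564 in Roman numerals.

Convert 564 to Roman numerals:
  564 contains 1×500 (D)
  64 contains 1×50 (L)
  14 contains 1×10 (X)
  4 contains 1×4 (IV)

DLXIV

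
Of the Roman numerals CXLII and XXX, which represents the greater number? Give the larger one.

CXLII = 142
XXX = 30
142 is larger

CXLII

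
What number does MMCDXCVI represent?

MMCDXCVI: M=1000, M=1000, CD=400, XC=90, V=5, I=1
1000 + 1000 + 400 + 90 + 5 + 1 = 2496

2496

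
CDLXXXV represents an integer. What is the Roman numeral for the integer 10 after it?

CDLXXXV = 485
485 + 10 = 495

CDXCV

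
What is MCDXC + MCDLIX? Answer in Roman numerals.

MCDXC = 1490
MCDLIX = 1459
1490 + 1459 = 2949

MMCMXLIX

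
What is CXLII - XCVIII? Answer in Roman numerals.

CXLII = 142
XCVIII = 98
142 - 98 = 44

XLIV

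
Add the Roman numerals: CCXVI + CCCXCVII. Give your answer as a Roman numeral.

CCXVI = 216
CCCXCVII = 397
216 + 397 = 613

DCXIII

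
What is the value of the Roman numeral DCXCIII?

DCXCIII: D=500, C=100, XC=90, I=1, I=1, I=1
500 + 100 + 90 + 1 + 1 + 1 = 693

693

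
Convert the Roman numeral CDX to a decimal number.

CDX: CD=400, X=10
400 + 10 = 410

410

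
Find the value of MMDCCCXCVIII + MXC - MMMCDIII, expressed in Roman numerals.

MMDCCCXCVIII = 2898, MXC = 1090, MMMCDIII = 3403
2898 + 1090 = 3988
3988 - 3403 = 585

DLXXXV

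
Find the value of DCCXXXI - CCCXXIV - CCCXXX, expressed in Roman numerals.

DCCXXXI = 731, CCCXXIV = 324, CCCXXX = 330
731 - 324 = 407
407 - 330 = 77

LXXVII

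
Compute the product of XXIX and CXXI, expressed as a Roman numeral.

XXIX = 29
CXXI = 121
29 × 121 = 3509

MMMDIX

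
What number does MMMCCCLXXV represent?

MMMCCCLXXV: M=1000, M=1000, M=1000, C=100, C=100, C=100, L=50, X=10, X=10, V=5
1000 + 1000 + 1000 + 100 + 100 + 100 + 50 + 10 + 10 + 5 = 3375

3375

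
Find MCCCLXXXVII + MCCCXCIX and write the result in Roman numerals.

MCCCLXXXVII = 1387
MCCCXCIX = 1399
1387 + 1399 = 2786

MMDCCLXXXVI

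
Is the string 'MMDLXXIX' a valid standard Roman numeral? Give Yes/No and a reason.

'MMDLXXIX': Check the rules: uses only the symbols I, V, X, L, C, D, M; no symbol is repeated more than three times in a row; V, L and D each appear at most once; the only place a smaller symbol precedes a larger one is the allowed subtractive pair IX, the symbol right after such a pair (if any) is smaller than the pair's first symbol, and otherwise the values never increase from left to right. Value: M (1000) + M (1000) + D (500) + L (50) + X (10) + X (10) + IX (9) = 2579. So it is a valid standard Roman numeral.

Yes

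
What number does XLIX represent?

XLIX: XL=40, IX=9
40 + 9 = 49

49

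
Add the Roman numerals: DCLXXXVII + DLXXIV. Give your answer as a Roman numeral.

DCLXXXVII = 687
DLXXIV = 574
687 + 574 = 1261

MCCLXI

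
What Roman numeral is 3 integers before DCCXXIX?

DCCXXIX = 729
729 - 3 = 726

DCCXXVI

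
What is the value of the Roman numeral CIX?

CIX: C=100, IX=9
100 + 9 = 109

109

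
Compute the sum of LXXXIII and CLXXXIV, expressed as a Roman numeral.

LXXXIII = 83
CLXXXIV = 184
83 + 184 = 267

CCLXVII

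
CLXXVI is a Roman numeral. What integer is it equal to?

CLXXVI: C=100, L=50, X=10, X=10, V=5, I=1
100 + 50 + 10 + 10 + 5 + 1 = 176

176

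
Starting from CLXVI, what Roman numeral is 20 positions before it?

CLXVI = 166
166 - 20 = 146

CXLVI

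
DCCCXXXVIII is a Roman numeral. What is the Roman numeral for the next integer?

DCCCXXXVIII = 838; next is 839

DCCCXXXIX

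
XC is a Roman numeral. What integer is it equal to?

XC: XC=90

90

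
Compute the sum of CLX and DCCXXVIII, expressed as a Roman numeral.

CLX = 160
DCCXXVIII = 728
160 + 728 = 888

DCCCLXXXVIII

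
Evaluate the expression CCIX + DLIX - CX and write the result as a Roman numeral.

CCIX = 209, DLIX = 559, CX = 110
209 + 559 = 768
768 - 110 = 658

DCLVIII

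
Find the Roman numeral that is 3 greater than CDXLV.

CDXLV = 445
445 + 3 = 448

CDXLVIII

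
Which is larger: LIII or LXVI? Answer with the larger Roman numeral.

LIII = 53
LXVI = 66
66 is larger

LXVI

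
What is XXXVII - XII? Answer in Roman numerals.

XXXVII = 37
XII = 12
37 - 12 = 25

XXV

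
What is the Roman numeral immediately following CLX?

CLX = 160, so the next integer is 160 + 1 = 161

CLXI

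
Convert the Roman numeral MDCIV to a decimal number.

MDCIV: M=1000, D=500, C=100, IV=4
1000 + 500 + 100 + 4 = 1604

1604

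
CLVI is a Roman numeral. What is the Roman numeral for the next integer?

CLVI = 156, so the next integer is 156 + 1 = 157

CLVII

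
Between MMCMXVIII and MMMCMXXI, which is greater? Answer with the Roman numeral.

MMCMXVIII = 2918
MMMCMXXI = 3921
3921 is larger

MMMCMXXI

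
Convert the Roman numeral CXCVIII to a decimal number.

CXCVIII: C=100, XC=90, V=5, I=1, I=1, I=1
100 + 90 + 5 + 1 + 1 + 1 = 198

198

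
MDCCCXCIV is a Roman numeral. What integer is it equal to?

MDCCCXCIV: M=1000, D=500, C=100, C=100, C=100, XC=90, IV=4
1000 + 500 + 100 + 100 + 100 + 90 + 4 = 1894

1894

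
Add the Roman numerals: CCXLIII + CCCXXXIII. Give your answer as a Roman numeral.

CCXLIII = 243
CCCXXXIII = 333
243 + 333 = 576

DLXXVI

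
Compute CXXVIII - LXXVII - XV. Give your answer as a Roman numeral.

CXXVIII = 128, LXXVII = 77, XV = 15
128 - 77 = 51
51 - 15 = 36

XXXVI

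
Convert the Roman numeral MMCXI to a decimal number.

MMCXI: M=1000, M=1000, C=100, X=10, I=1
1000 + 1000 + 100 + 10 + 1 = 2111

2111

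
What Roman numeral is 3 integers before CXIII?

CXIII = 113
113 - 3 = 110

CX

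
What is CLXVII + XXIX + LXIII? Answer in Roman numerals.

CLXVII = 167, XXIX = 29, LXIII = 63
167 + 29 = 196
196 + 63 = 259

CCLIX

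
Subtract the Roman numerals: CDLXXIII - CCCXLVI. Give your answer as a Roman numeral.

CDLXXIII = 473
CCCXLVI = 346
473 - 346 = 127

CXXVII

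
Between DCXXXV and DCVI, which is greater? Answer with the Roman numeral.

DCXXXV = 635
DCVI = 606
635 is larger

DCXXXV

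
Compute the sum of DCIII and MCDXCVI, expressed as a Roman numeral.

DCIII = 603
MCDXCVI = 1496
603 + 1496 = 2099

MMXCIX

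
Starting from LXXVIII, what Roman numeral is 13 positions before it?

LXXVIII = 78
78 - 13 = 65

LXV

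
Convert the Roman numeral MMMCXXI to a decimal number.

MMMCXXI: M=1000, M=1000, M=1000, C=100, X=10, X=10, I=1
1000 + 1000 + 1000 + 100 + 10 + 10 + 1 = 3121

3121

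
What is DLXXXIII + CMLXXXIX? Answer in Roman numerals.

DLXXXIII = 583
CMLXXXIX = 989
583 + 989 = 1572

MDLXXII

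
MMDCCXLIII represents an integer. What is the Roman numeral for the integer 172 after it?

MMDCCXLIII = 2743
2743 + 172 = 2915

MMCMXV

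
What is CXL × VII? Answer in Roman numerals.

CXL = 140
VII = 7
140 × 7 = 980

CMLXXX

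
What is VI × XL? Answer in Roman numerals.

VI = 6
XL = 40
6 × 40 = 240

CCXL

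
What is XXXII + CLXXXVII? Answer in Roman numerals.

XXXII = 32
CLXXXVII = 187
32 + 187 = 219

CCXIX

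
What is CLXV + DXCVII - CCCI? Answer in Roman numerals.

CLXV = 165, DXCVII = 597, CCCI = 301
165 + 597 = 762
762 - 301 = 461

CDLXI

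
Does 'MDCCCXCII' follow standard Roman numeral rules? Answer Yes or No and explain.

'MDCCCXCII': Check the rules: uses only the symbols I, V, X, L, C, D, M; no symbol is repeated more than three times in a row; V, L and D each appear at most once; the only place a smaller symbol precedes a larger one is the allowed subtractive pair XC, the symbol right after such a pair (if any) is smaller than the pair's first symbol, and otherwise the values never increase from left to right. Value: M (1000) + D (500) + C (100) + C (100) + C (100) + XC (90) + I (1) + I (1) = 1892. So it is a valid standard Roman numeral.

Yes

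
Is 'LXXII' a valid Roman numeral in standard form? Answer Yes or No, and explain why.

'LXXII': Check the rules: uses only the symbols I, V, X, L, C, D, M; no symbol is repeated more than three times in a row; V, L and D each appear at most once; no smaller symbol precedes a larger one (values never increase from left to right). Value: L (50) + X (10) + X (10) + I (1) + I (1) = 72. So it is a valid standard Roman numeral.

Yes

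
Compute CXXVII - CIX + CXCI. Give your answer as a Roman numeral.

CXXVII = 127, CIX = 109, CXCI = 191
127 - 109 = 18
18 + 191 = 209

CCIX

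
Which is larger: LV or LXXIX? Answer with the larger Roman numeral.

LV = 55
LXXIX = 79
79 is larger

LXXIX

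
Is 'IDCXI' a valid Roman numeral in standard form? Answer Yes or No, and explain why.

'IDCXI': Invalid subtractive combination: ID

No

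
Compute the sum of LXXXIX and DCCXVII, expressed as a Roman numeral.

LXXXIX = 89
DCCXVII = 717
89 + 717 = 806

DCCCVI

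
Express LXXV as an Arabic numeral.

LXXV: L=50, X=10, X=10, V=5
50 + 10 + 10 + 5 = 75

75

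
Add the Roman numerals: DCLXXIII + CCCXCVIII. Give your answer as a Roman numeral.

DCLXXIII = 673
CCCXCVIII = 398
673 + 398 = 1071

MLXXI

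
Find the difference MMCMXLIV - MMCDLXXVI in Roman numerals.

MMCMXLIV = 2944
MMCDLXXVI = 2476
2944 - 2476 = 468

CDLXVIII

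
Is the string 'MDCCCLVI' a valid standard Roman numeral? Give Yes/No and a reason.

'MDCCCLVI': Check the rules: uses only the symbols I, V, X, L, C, D, M; no symbol is repeated more than three times in a row; V, L and D each appear at most once; no smaller symbol precedes a larger one (values never increase from left to right). Value: M (1000) + D (500) + C (100) + C (100) + C (100) + L (50) + V (5) + I (1) = 1856. So it is a valid standard Roman numeral.

Yes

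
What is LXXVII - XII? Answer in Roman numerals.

LXXVII = 77
XII = 12
77 - 12 = 65

LXV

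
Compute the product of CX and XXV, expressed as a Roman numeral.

CX = 110
XXV = 25
110 × 25 = 2750

MMDCCL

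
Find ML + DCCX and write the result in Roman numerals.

ML = 1050
DCCX = 710
1050 + 710 = 1760

MDCCLX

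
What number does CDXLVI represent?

CDXLVI: CD=400, XL=40, V=5, I=1
400 + 40 + 5 + 1 = 446

446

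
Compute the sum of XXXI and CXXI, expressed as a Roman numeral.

XXXI = 31
CXXI = 121
31 + 121 = 152

CLII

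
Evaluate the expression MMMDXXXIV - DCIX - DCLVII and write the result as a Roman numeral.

MMMDXXXIV = 3534, DCIX = 609, DCLVII = 657
3534 - 609 = 2925
2925 - 657 = 2268

MMCCLXVIII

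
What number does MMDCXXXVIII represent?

MMDCXXXVIII: M=1000, M=1000, D=500, C=100, X=10, X=10, X=10, V=5, I=1, I=1, I=1
1000 + 1000 + 500 + 100 + 10 + 10 + 10 + 5 + 1 + 1 + 1 = 2638

2638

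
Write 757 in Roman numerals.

Convert 757 to Roman numerals:
  757 contains 1×500 (D)
  257 contains 2×100 (CC)
  57 contains 1×50 (L)
  7 contains 1×5 (V)
  2 contains 2×1 (II)

DCCLVII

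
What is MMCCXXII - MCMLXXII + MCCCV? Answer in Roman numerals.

MMCCXXII = 2222, MCMLXXII = 1972, MCCCV = 1305
2222 - 1972 = 250
250 + 1305 = 1555

MDLV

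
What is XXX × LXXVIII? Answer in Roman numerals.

XXX = 30
LXXVIII = 78
30 × 78 = 2340

MMCCCXL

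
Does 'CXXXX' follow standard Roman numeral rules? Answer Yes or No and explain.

'CXXXX': More than 3 consecutive X's

No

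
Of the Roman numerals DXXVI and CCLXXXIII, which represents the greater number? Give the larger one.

DXXVI = 526
CCLXXXIII = 283
526 is larger

DXXVI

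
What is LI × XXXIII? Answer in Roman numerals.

LI = 51
XXXIII = 33
51 × 33 = 1683

MDCLXXXIII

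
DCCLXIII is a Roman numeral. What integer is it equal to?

DCCLXIII: D=500, C=100, C=100, L=50, X=10, I=1, I=1, I=1
500 + 100 + 100 + 50 + 10 + 1 + 1 + 1 = 763

763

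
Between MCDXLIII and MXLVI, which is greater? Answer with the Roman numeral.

MCDXLIII = 1443
MXLVI = 1046
1443 is larger

MCDXLIII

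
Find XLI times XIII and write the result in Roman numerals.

XLI = 41
XIII = 13
41 × 13 = 533

DXXXIII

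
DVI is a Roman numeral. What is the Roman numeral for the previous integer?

DVI = 506; previous is 505

DV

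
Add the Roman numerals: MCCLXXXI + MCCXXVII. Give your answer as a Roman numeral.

MCCLXXXI = 1281
MCCXXVII = 1227
1281 + 1227 = 2508

MMDVIII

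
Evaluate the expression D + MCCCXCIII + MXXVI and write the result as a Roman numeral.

D = 500, MCCCXCIII = 1393, MXXVI = 1026
500 + 1393 = 1893
1893 + 1026 = 2919

MMCMXIX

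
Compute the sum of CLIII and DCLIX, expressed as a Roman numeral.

CLIII = 153
DCLIX = 659
153 + 659 = 812

DCCCXII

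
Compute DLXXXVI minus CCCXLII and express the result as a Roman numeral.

DLXXXVI = 586
CCCXLII = 342
586 - 342 = 244

CCXLIV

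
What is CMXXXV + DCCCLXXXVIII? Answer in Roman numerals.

CMXXXV = 935
DCCCLXXXVIII = 888
935 + 888 = 1823

MDCCCXXIII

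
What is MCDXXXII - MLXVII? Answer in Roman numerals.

MCDXXXII = 1432
MLXVII = 1067
1432 - 1067 = 365

CCCLXV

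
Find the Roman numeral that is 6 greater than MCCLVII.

MCCLVII = 1257
1257 + 6 = 1263

MCCLXIII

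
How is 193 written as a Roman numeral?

Convert 193 to Roman numerals:
  193 contains 1×100 (C)
  93 contains 1×90 (XC)
  3 contains 3×1 (III)

CXCIII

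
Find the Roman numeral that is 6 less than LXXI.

LXXI = 71
71 - 6 = 65

LXV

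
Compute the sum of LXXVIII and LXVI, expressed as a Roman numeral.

LXXVIII = 78
LXVI = 66
78 + 66 = 144

CXLIV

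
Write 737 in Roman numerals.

Convert 737 to Roman numerals:
  737 contains 1×500 (D)
  237 contains 2×100 (CC)
  37 contains 3×10 (XXX)
  7 contains 1×5 (V)
  2 contains 2×1 (II)

DCCXXXVII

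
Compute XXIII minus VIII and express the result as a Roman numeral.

XXIII = 23
VIII = 8
23 - 8 = 15

XV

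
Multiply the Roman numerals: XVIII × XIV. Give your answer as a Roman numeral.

XVIII = 18
XIV = 14
18 × 14 = 252

CCLII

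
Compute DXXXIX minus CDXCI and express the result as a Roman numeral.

DXXXIX = 539
CDXCI = 491
539 - 491 = 48

XLVIII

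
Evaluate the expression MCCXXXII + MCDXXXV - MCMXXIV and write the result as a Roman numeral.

MCCXXXII = 1232, MCDXXXV = 1435, MCMXXIV = 1924
1232 + 1435 = 2667
2667 - 1924 = 743

DCCXLIII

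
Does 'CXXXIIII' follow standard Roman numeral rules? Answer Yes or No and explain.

'CXXXIIII': More than 3 consecutive I's

No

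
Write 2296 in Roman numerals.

Convert 2296 to Roman numerals:
  2296 contains 2×1000 (MM)
  296 contains 2×100 (CC)
  96 contains 1×90 (XC)
  6 contains 1×5 (V)
  1 contains 1×1 (I)

MMCCXCVI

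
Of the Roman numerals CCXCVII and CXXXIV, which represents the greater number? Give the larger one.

CCXCVII = 297
CXXXIV = 134
297 is larger

CCXCVII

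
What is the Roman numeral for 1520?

Convert 1520 to Roman numerals:
  1520 contains 1×1000 (M)
  520 contains 1×500 (D)
  20 contains 2×10 (XX)

MDXX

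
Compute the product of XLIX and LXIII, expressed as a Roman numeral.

XLIX = 49
LXIII = 63
49 × 63 = 3087

MMMLXXXVII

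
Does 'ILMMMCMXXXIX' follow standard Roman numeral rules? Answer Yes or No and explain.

'ILMMMCMXXXIX': Invalid subtractive combination: IL

No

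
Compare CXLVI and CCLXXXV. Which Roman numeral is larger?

CXLVI = 146
CCLXXXV = 285
285 is larger

CCLXXXV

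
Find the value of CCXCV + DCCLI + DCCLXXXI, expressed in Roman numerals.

CCXCV = 295, DCCLI = 751, DCCLXXXI = 781
295 + 751 = 1046
1046 + 781 = 1827

MDCCCXXVII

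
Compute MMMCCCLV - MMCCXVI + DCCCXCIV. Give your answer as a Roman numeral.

MMMCCCLV = 3355, MMCCXVI = 2216, DCCCXCIV = 894
3355 - 2216 = 1139
1139 + 894 = 2033

MMXXXIII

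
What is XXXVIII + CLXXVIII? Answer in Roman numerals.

XXXVIII = 38
CLXXVIII = 178
38 + 178 = 216

CCXVI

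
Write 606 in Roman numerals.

Convert 606 to Roman numerals:
  606 contains 1×500 (D)
  106 contains 1×100 (C)
  6 contains 1×5 (V)
  1 contains 1×1 (I)

DCVI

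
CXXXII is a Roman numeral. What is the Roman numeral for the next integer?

CXXXII = 132; next is 133

CXXXIII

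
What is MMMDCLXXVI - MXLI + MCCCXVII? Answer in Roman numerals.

MMMDCLXXVI = 3676, MXLI = 1041, MCCCXVII = 1317
3676 - 1041 = 2635
2635 + 1317 = 3952

MMMCMLII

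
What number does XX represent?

XX: X=10, X=10
10 + 10 = 20

20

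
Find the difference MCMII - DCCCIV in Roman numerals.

MCMII = 1902
DCCCIV = 804
1902 - 804 = 1098

MXCVIII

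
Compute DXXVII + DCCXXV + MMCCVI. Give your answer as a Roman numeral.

DXXVII = 527, DCCXXV = 725, MMCCVI = 2206
527 + 725 = 1252
1252 + 2206 = 3458

MMMCDLVIII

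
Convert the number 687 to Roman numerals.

Convert 687 to Roman numerals:
  687 contains 1×500 (D)
  187 contains 1×100 (C)
  87 contains 1×50 (L)
  37 contains 3×10 (XXX)
  7 contains 1×5 (V)
  2 contains 2×1 (II)

DCLXXXVII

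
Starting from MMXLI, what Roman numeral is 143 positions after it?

MMXLI = 2041
2041 + 143 = 2184

MMCLXXXIV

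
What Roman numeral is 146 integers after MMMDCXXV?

MMMDCXXV = 3625
3625 + 146 = 3771

MMMDCCLXXI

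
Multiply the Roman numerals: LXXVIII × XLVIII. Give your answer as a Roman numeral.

LXXVIII = 78
XLVIII = 48
78 × 48 = 3744

MMMDCCXLIV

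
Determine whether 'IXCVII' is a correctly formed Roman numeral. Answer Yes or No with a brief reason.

'IXCVII': I (position 1) comes before the larger symbol C (position 3) without being directly in front of it as a subtractive pair; apart from IV, IX, XL, XC, CD and CM, symbols must go from largest to smallest

No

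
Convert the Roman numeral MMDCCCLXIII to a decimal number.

MMDCCCLXIII: M=1000, M=1000, D=500, C=100, C=100, C=100, L=50, X=10, I=1, I=1, I=1
1000 + 1000 + 500 + 100 + 100 + 100 + 50 + 10 + 1 + 1 + 1 = 2863

2863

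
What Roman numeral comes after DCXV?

DCXV = 615, so the next integer is 615 + 1 = 616

DCXVI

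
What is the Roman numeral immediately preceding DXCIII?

DXCIII = 593; previous is 592

DXCII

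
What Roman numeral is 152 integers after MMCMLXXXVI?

MMCMLXXXVI = 2986
2986 + 152 = 3138

MMMCXXXVIII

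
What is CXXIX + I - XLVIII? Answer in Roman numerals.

CXXIX = 129, I = 1, XLVIII = 48
129 + 1 = 130
130 - 48 = 82

LXXXII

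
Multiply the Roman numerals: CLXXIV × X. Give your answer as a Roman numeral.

CLXXIV = 174
X = 10
174 × 10 = 1740

MDCCXL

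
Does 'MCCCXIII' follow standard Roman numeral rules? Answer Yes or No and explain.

'MCCCXIII': Check the rules: uses only the symbols I, V, X, L, C, D, M; no symbol is repeated more than three times in a row; V, L and D each appear at most once; no smaller symbol precedes a larger one (values never increase from left to right). Value: M (1000) + C (100) + C (100) + C (100) + X (10) + I (1) + I (1) + I (1) = 1313. So it is a valid standard Roman numeral.

Yes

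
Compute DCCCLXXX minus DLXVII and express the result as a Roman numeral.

DCCCLXXX = 880
DLXVII = 567
880 - 567 = 313

CCCXIII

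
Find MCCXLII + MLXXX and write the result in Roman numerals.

MCCXLII = 1242
MLXXX = 1080
1242 + 1080 = 2322

MMCCCXXII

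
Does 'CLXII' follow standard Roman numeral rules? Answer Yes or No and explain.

'CLXII': Check the rules: uses only the symbols I, V, X, L, C, D, M; no symbol is repeated more than three times in a row; V, L and D each appear at most once; no smaller symbol precedes a larger one (values never increase from left to right). Value: C (100) + L (50) + X (10) + I (1) + I (1) = 162. So it is a valid standard Roman numeral.

Yes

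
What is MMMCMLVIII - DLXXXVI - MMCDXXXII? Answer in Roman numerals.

MMMCMLVIII = 3958, DLXXXVI = 586, MMCDXXXII = 2432
3958 - 586 = 3372
3372 - 2432 = 940

CMXL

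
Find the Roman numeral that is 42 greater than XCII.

XCII = 92
92 + 42 = 134

CXXXIV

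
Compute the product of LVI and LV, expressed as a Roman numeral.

LVI = 56
LV = 55
56 × 55 = 3080

MMMLXXX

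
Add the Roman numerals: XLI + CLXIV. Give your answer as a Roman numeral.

XLI = 41
CLXIV = 164
41 + 164 = 205

CCV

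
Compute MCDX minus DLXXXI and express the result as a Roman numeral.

MCDX = 1410
DLXXXI = 581
1410 - 581 = 829

DCCCXXIX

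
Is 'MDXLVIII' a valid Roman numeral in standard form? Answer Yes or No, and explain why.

'MDXLVIII': Check the rules: uses only the symbols I, V, X, L, C, D, M; no symbol is repeated more than three times in a row; V, L and D each appear at most once; the only place a smaller symbol precedes a larger one is the allowed subtractive pair XL, the symbol right after such a pair (if any) is smaller than the pair's first symbol, and otherwise the values never increase from left to right. Value: M (1000) + D (500) + XL (40) + V (5) + I (1) + I (1) + I (1) = 1548. So it is a valid standard Roman numeral.

Yes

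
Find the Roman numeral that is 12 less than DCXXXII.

DCXXXII = 632
632 - 12 = 620

DCXX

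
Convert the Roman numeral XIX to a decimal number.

XIX: X=10, IX=9
10 + 9 = 19

19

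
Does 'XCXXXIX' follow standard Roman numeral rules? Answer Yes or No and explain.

'XCXXXIX': X cannot come right after the subtractive pair XC: once X is subtracted in XC, the next symbol must be smaller than X

No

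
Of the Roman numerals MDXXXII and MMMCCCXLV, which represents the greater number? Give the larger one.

MDXXXII = 1532
MMMCCCXLV = 3345
3345 is larger

MMMCCCXLV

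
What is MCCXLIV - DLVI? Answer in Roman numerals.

MCCXLIV = 1244
DLVI = 556
1244 - 556 = 688

DCLXXXVIII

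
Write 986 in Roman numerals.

Convert 986 to Roman numerals:
  986 contains 1×900 (CM)
  86 contains 1×50 (L)
  36 contains 3×10 (XXX)
  6 contains 1×5 (V)
  1 contains 1×1 (I)

CMLXXXVI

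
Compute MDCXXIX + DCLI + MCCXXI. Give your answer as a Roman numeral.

MDCXXIX = 1629, DCLI = 651, MCCXXI = 1221
1629 + 651 = 2280
2280 + 1221 = 3501

MMMDI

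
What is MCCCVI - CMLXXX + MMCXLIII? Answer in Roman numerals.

MCCCVI = 1306, CMLXXX = 980, MMCXLIII = 2143
1306 - 980 = 326
326 + 2143 = 2469

MMCDLXIX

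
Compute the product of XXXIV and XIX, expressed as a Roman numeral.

XXXIV = 34
XIX = 19
34 × 19 = 646

DCXLVI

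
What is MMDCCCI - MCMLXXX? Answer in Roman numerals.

MMDCCCI = 2801
MCMLXXX = 1980
2801 - 1980 = 821

DCCCXXI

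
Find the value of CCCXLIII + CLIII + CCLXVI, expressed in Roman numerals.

CCCXLIII = 343, CLIII = 153, CCLXVI = 266
343 + 153 = 496
496 + 266 = 762

DCCLXII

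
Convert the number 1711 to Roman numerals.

Convert 1711 to Roman numerals:
  1711 contains 1×1000 (M)
  711 contains 1×500 (D)
  211 contains 2×100 (CC)
  11 contains 1×10 (X)
  1 contains 1×1 (I)

MDCCXI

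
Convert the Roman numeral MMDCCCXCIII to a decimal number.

MMDCCCXCIII: M=1000, M=1000, D=500, C=100, C=100, C=100, XC=90, I=1, I=1, I=1
1000 + 1000 + 500 + 100 + 100 + 100 + 90 + 1 + 1 + 1 = 2893

2893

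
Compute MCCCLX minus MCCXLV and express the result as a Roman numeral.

MCCCLX = 1360
MCCXLV = 1245
1360 - 1245 = 115

CXV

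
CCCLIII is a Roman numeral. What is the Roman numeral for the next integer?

CCCLIII = 353; next is 354

CCCLIV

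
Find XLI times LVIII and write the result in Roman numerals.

XLI = 41
LVIII = 58
41 × 58 = 2378

MMCCCLXXVIII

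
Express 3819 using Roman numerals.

Convert 3819 to Roman numerals:
  3819 contains 3×1000 (MMM)
  819 contains 1×500 (D)
  319 contains 3×100 (CCC)
  19 contains 1×10 (X)
  9 contains 1×9 (IX)

MMMDCCCXIX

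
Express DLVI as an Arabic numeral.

DLVI: D=500, L=50, V=5, I=1
500 + 50 + 5 + 1 = 556

556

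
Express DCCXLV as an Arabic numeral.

DCCXLV: D=500, C=100, C=100, XL=40, V=5
500 + 100 + 100 + 40 + 5 = 745

745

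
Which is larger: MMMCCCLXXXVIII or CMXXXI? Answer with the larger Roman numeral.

MMMCCCLXXXVIII = 3388
CMXXXI = 931
3388 is larger

MMMCCCLXXXVIII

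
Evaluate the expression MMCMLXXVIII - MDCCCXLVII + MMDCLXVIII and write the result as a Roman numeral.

MMCMLXXVIII = 2978, MDCCCXLVII = 1847, MMDCLXVIII = 2668
2978 - 1847 = 1131
1131 + 2668 = 3799

MMMDCCXCIX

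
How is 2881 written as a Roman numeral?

Convert 2881 to Roman numerals:
  2881 contains 2×1000 (MM)
  881 contains 1×500 (D)
  381 contains 3×100 (CCC)
  81 contains 1×50 (L)
  31 contains 3×10 (XXX)
  1 contains 1×1 (I)

MMDCCCLXXXI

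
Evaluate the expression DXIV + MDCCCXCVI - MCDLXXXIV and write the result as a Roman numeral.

DXIV = 514, MDCCCXCVI = 1896, MCDLXXXIV = 1484
514 + 1896 = 2410
2410 - 1484 = 926

CMXXVI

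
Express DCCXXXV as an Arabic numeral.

DCCXXXV: D=500, C=100, C=100, X=10, X=10, X=10, V=5
500 + 100 + 100 + 10 + 10 + 10 + 5 = 735

735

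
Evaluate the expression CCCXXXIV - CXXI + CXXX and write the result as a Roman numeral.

CCCXXXIV = 334, CXXI = 121, CXXX = 130
334 - 121 = 213
213 + 130 = 343

CCCXLIII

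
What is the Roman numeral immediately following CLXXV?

CLXXV = 175, so the next integer is 175 + 1 = 176

CLXXVI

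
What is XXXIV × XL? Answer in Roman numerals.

XXXIV = 34
XL = 40
34 × 40 = 1360

MCCCLX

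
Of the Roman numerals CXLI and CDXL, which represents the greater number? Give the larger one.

CXLI = 141
CDXL = 440
440 is larger

CDXL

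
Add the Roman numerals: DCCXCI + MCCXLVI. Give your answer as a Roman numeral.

DCCXCI = 791
MCCXLVI = 1246
791 + 1246 = 2037

MMXXXVII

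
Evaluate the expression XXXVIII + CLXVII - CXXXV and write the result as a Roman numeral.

XXXVIII = 38, CLXVII = 167, CXXXV = 135
38 + 167 = 205
205 - 135 = 70

LXX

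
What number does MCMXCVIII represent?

MCMXCVIII: M=1000, CM=900, XC=90, V=5, I=1, I=1, I=1
1000 + 900 + 90 + 5 + 1 + 1 + 1 = 1998

1998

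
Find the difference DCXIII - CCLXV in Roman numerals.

DCXIII = 613
CCLXV = 265
613 - 265 = 348

CCCXLVIII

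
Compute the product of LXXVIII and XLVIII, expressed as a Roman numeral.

LXXVIII = 78
XLVIII = 48
78 × 48 = 3744

MMMDCCXLIV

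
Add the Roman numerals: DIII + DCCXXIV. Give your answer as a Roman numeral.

DIII = 503
DCCXXIV = 724
503 + 724 = 1227

MCCXXVII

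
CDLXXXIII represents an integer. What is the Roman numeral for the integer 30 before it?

CDLXXXIII = 483
483 - 30 = 453

CDLIII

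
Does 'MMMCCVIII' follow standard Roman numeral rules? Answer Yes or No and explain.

'MMMCCVIII': Check the rules: uses only the symbols I, V, X, L, C, D, M; no symbol is repeated more than three times in a row; V, L and D each appear at most once; no smaller symbol precedes a larger one (values never increase from left to right). Value: M (1000) + M (1000) + M (1000) + C (100) + C (100) + V (5) + I (1) + I (1) + I (1) = 3208. So it is a valid standard Roman numeral.

Yes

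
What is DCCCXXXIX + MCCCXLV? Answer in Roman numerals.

DCCCXXXIX = 839
MCCCXLV = 1345
839 + 1345 = 2184

MMCLXXXIV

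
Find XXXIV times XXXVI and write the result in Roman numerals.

XXXIV = 34
XXXVI = 36
34 × 36 = 1224

MCCXXIV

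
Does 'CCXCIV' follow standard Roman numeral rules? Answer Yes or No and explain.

'CCXCIV': Check the rules: uses only the symbols I, V, X, L, C, D, M; no symbol is repeated more than three times in a row; V, L and D each appear at most once; the only places a smaller symbol precedes a larger one are the allowed subtractive pairs XC, IV, the symbol right after such a pair (if any) is smaller than the pair's first symbol, and otherwise the values never increase from left to right. Value: C (100) + C (100) + XC (90) + IV (4) = 294. So it is a valid standard Roman numeral.

Yes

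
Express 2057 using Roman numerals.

Convert 2057 to Roman numerals:
  2057 contains 2×1000 (MM)
  57 contains 1×50 (L)
  7 contains 1×5 (V)
  2 contains 2×1 (II)

MMLVII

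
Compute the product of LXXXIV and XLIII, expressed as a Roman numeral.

LXXXIV = 84
XLIII = 43
84 × 43 = 3612

MMMDCXII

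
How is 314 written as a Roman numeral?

Convert 314 to Roman numerals:
  314 contains 3×100 (CCC)
  14 contains 1×10 (X)
  4 contains 1×4 (IV)

CCCXIV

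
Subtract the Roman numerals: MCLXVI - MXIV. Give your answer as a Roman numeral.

MCLXVI = 1166
MXIV = 1014
1166 - 1014 = 152

CLII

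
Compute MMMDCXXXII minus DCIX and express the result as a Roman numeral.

MMMDCXXXII = 3632
DCIX = 609
3632 - 609 = 3023

MMMXXIII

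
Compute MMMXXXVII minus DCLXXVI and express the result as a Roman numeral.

MMMXXXVII = 3037
DCLXXVI = 676
3037 - 676 = 2361

MMCCCLXI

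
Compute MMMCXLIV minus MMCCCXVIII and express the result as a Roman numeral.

MMMCXLIV = 3144
MMCCCXVIII = 2318
3144 - 2318 = 826

DCCCXXVI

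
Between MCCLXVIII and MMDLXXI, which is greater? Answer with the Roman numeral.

MCCLXVIII = 1268
MMDLXXI = 2571
2571 is larger

MMDLXXI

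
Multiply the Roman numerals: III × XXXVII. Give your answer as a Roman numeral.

III = 3
XXXVII = 37
3 × 37 = 111

CXI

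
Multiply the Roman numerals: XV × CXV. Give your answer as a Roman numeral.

XV = 15
CXV = 115
15 × 115 = 1725

MDCCXXV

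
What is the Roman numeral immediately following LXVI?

LXVI = 66; next is 67

LXVII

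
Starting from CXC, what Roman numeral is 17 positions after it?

CXC = 190
190 + 17 = 207

CCVII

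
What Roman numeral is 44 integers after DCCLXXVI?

DCCLXXVI = 776
776 + 44 = 820

DCCCXX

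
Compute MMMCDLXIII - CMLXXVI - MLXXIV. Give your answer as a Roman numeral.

MMMCDLXIII = 3463, CMLXXVI = 976, MLXXIV = 1074
3463 - 976 = 2487
2487 - 1074 = 1413

MCDXIII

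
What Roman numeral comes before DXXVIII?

DXXVIII = 528; previous is 527

DXXVII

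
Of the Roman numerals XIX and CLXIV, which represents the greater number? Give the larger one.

XIX = 19
CLXIV = 164
164 is larger

CLXIV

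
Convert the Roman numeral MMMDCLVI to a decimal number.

MMMDCLVI: M=1000, M=1000, M=1000, D=500, C=100, L=50, V=5, I=1
1000 + 1000 + 1000 + 500 + 100 + 50 + 5 + 1 = 3656

3656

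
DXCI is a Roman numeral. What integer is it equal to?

DXCI: D=500, XC=90, I=1
500 + 90 + 1 = 591

591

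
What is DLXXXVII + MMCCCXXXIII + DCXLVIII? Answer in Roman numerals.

DLXXXVII = 587, MMCCCXXXIII = 2333, DCXLVIII = 648
587 + 2333 = 2920
2920 + 648 = 3568

MMMDLXVIII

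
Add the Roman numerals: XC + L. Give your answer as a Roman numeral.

XC = 90
L = 50
90 + 50 = 140

CXL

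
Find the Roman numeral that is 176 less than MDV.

MDV = 1505
1505 - 176 = 1329

MCCCXXIX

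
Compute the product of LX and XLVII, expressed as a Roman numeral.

LX = 60
XLVII = 47
60 × 47 = 2820

MMDCCCXX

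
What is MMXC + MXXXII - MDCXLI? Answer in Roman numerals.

MMXC = 2090, MXXXII = 1032, MDCXLI = 1641
2090 + 1032 = 3122
3122 - 1641 = 1481

MCDLXXXI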